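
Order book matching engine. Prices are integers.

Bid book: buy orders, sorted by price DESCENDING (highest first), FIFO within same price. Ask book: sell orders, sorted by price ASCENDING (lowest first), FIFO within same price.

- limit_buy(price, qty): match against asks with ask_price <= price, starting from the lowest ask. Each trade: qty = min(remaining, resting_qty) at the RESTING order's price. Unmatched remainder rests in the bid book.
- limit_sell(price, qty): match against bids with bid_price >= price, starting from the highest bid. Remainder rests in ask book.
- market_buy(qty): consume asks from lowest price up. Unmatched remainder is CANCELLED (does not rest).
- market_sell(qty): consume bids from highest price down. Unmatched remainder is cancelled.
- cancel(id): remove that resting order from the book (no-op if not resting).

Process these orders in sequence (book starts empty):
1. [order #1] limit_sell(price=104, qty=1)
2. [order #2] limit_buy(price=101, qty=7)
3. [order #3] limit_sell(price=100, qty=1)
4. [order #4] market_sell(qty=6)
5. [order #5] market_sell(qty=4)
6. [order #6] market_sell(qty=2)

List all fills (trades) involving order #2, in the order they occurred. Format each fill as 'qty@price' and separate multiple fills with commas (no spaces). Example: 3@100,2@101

After op 1 [order #1] limit_sell(price=104, qty=1): fills=none; bids=[-] asks=[#1:1@104]
After op 2 [order #2] limit_buy(price=101, qty=7): fills=none; bids=[#2:7@101] asks=[#1:1@104]
After op 3 [order #3] limit_sell(price=100, qty=1): fills=#2x#3:1@101; bids=[#2:6@101] asks=[#1:1@104]
After op 4 [order #4] market_sell(qty=6): fills=#2x#4:6@101; bids=[-] asks=[#1:1@104]
After op 5 [order #5] market_sell(qty=4): fills=none; bids=[-] asks=[#1:1@104]
After op 6 [order #6] market_sell(qty=2): fills=none; bids=[-] asks=[#1:1@104]

Answer: 1@101,6@101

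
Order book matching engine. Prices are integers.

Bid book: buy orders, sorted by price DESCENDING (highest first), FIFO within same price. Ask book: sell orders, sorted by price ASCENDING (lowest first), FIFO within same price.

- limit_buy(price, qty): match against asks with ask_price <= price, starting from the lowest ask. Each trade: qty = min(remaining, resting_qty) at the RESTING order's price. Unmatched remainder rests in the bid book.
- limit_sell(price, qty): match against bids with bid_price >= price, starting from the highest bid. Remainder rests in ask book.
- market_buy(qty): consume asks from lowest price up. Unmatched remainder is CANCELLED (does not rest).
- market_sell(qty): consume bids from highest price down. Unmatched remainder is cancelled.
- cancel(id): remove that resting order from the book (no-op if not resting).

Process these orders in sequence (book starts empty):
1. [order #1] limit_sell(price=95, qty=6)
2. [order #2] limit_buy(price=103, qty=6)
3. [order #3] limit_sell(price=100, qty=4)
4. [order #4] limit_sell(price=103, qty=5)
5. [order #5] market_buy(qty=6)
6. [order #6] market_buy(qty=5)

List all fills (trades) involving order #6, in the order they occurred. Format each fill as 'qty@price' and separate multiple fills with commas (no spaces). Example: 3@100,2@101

Answer: 3@103

Derivation:
After op 1 [order #1] limit_sell(price=95, qty=6): fills=none; bids=[-] asks=[#1:6@95]
After op 2 [order #2] limit_buy(price=103, qty=6): fills=#2x#1:6@95; bids=[-] asks=[-]
After op 3 [order #3] limit_sell(price=100, qty=4): fills=none; bids=[-] asks=[#3:4@100]
After op 4 [order #4] limit_sell(price=103, qty=5): fills=none; bids=[-] asks=[#3:4@100 #4:5@103]
After op 5 [order #5] market_buy(qty=6): fills=#5x#3:4@100 #5x#4:2@103; bids=[-] asks=[#4:3@103]
After op 6 [order #6] market_buy(qty=5): fills=#6x#4:3@103; bids=[-] asks=[-]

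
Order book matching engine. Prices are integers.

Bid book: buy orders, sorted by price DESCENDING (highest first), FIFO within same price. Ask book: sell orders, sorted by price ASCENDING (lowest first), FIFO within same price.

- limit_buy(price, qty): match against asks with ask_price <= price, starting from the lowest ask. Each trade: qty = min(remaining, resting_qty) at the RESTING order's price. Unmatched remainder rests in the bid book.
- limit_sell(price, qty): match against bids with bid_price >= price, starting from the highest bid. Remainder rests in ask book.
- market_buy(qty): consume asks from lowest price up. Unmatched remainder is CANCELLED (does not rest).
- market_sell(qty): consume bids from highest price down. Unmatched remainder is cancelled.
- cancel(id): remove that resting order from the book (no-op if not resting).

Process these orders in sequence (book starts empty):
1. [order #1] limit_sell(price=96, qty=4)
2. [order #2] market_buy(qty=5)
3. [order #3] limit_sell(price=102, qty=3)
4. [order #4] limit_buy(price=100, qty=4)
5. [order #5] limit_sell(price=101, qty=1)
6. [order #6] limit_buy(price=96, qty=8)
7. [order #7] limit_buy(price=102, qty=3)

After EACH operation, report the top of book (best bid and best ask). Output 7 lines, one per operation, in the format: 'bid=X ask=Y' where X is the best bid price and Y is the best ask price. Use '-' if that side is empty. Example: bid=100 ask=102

After op 1 [order #1] limit_sell(price=96, qty=4): fills=none; bids=[-] asks=[#1:4@96]
After op 2 [order #2] market_buy(qty=5): fills=#2x#1:4@96; bids=[-] asks=[-]
After op 3 [order #3] limit_sell(price=102, qty=3): fills=none; bids=[-] asks=[#3:3@102]
After op 4 [order #4] limit_buy(price=100, qty=4): fills=none; bids=[#4:4@100] asks=[#3:3@102]
After op 5 [order #5] limit_sell(price=101, qty=1): fills=none; bids=[#4:4@100] asks=[#5:1@101 #3:3@102]
After op 6 [order #6] limit_buy(price=96, qty=8): fills=none; bids=[#4:4@100 #6:8@96] asks=[#5:1@101 #3:3@102]
After op 7 [order #7] limit_buy(price=102, qty=3): fills=#7x#5:1@101 #7x#3:2@102; bids=[#4:4@100 #6:8@96] asks=[#3:1@102]

Answer: bid=- ask=96
bid=- ask=-
bid=- ask=102
bid=100 ask=102
bid=100 ask=101
bid=100 ask=101
bid=100 ask=102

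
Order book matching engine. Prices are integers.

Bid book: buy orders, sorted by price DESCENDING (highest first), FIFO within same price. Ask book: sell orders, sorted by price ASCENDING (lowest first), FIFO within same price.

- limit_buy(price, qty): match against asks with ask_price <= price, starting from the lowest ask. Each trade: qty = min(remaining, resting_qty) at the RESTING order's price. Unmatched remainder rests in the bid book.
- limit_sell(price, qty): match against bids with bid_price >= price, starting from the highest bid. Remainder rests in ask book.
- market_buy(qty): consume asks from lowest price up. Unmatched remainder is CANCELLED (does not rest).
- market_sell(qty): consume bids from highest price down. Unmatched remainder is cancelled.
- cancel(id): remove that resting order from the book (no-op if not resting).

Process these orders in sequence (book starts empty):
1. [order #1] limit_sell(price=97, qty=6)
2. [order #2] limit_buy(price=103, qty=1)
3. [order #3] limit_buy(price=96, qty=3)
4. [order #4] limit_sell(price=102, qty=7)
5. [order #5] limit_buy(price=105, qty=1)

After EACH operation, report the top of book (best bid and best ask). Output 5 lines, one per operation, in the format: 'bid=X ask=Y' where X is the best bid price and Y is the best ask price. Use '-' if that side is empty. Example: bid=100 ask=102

Answer: bid=- ask=97
bid=- ask=97
bid=96 ask=97
bid=96 ask=97
bid=96 ask=97

Derivation:
After op 1 [order #1] limit_sell(price=97, qty=6): fills=none; bids=[-] asks=[#1:6@97]
After op 2 [order #2] limit_buy(price=103, qty=1): fills=#2x#1:1@97; bids=[-] asks=[#1:5@97]
After op 3 [order #3] limit_buy(price=96, qty=3): fills=none; bids=[#3:3@96] asks=[#1:5@97]
After op 4 [order #4] limit_sell(price=102, qty=7): fills=none; bids=[#3:3@96] asks=[#1:5@97 #4:7@102]
After op 5 [order #5] limit_buy(price=105, qty=1): fills=#5x#1:1@97; bids=[#3:3@96] asks=[#1:4@97 #4:7@102]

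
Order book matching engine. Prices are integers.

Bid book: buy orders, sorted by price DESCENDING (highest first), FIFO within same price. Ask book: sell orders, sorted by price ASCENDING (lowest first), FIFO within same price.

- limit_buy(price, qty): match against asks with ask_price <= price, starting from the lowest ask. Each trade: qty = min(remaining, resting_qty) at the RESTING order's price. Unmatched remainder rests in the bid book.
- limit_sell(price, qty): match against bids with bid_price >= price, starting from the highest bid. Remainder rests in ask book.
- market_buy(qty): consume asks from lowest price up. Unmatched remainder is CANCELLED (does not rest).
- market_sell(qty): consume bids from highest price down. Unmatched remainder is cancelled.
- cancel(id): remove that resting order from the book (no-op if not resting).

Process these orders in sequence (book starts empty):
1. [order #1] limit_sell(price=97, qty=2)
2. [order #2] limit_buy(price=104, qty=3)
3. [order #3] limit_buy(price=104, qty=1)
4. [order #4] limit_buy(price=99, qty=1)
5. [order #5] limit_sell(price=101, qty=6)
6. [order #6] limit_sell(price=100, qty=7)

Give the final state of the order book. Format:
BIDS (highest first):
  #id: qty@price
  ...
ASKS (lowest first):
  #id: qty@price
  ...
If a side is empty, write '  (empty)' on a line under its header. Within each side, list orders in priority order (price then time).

After op 1 [order #1] limit_sell(price=97, qty=2): fills=none; bids=[-] asks=[#1:2@97]
After op 2 [order #2] limit_buy(price=104, qty=3): fills=#2x#1:2@97; bids=[#2:1@104] asks=[-]
After op 3 [order #3] limit_buy(price=104, qty=1): fills=none; bids=[#2:1@104 #3:1@104] asks=[-]
After op 4 [order #4] limit_buy(price=99, qty=1): fills=none; bids=[#2:1@104 #3:1@104 #4:1@99] asks=[-]
After op 5 [order #5] limit_sell(price=101, qty=6): fills=#2x#5:1@104 #3x#5:1@104; bids=[#4:1@99] asks=[#5:4@101]
After op 6 [order #6] limit_sell(price=100, qty=7): fills=none; bids=[#4:1@99] asks=[#6:7@100 #5:4@101]

Answer: BIDS (highest first):
  #4: 1@99
ASKS (lowest first):
  #6: 7@100
  #5: 4@101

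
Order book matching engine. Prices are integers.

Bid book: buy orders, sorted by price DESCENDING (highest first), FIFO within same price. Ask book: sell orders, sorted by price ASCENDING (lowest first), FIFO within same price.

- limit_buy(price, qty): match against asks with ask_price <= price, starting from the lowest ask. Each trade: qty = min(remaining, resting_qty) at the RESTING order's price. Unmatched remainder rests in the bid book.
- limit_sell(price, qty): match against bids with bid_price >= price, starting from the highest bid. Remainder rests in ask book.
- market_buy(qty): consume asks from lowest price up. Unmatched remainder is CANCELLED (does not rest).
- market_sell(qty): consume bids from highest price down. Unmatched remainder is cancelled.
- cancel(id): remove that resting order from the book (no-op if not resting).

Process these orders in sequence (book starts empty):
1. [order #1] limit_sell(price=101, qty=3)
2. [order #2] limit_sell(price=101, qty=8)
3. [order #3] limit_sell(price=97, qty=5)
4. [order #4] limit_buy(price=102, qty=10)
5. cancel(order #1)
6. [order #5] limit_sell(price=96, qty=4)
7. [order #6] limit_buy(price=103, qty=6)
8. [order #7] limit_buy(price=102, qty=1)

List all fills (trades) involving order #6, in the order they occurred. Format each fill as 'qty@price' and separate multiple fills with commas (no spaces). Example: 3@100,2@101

Answer: 4@96,2@101

Derivation:
After op 1 [order #1] limit_sell(price=101, qty=3): fills=none; bids=[-] asks=[#1:3@101]
After op 2 [order #2] limit_sell(price=101, qty=8): fills=none; bids=[-] asks=[#1:3@101 #2:8@101]
After op 3 [order #3] limit_sell(price=97, qty=5): fills=none; bids=[-] asks=[#3:5@97 #1:3@101 #2:8@101]
After op 4 [order #4] limit_buy(price=102, qty=10): fills=#4x#3:5@97 #4x#1:3@101 #4x#2:2@101; bids=[-] asks=[#2:6@101]
After op 5 cancel(order #1): fills=none; bids=[-] asks=[#2:6@101]
After op 6 [order #5] limit_sell(price=96, qty=4): fills=none; bids=[-] asks=[#5:4@96 #2:6@101]
After op 7 [order #6] limit_buy(price=103, qty=6): fills=#6x#5:4@96 #6x#2:2@101; bids=[-] asks=[#2:4@101]
After op 8 [order #7] limit_buy(price=102, qty=1): fills=#7x#2:1@101; bids=[-] asks=[#2:3@101]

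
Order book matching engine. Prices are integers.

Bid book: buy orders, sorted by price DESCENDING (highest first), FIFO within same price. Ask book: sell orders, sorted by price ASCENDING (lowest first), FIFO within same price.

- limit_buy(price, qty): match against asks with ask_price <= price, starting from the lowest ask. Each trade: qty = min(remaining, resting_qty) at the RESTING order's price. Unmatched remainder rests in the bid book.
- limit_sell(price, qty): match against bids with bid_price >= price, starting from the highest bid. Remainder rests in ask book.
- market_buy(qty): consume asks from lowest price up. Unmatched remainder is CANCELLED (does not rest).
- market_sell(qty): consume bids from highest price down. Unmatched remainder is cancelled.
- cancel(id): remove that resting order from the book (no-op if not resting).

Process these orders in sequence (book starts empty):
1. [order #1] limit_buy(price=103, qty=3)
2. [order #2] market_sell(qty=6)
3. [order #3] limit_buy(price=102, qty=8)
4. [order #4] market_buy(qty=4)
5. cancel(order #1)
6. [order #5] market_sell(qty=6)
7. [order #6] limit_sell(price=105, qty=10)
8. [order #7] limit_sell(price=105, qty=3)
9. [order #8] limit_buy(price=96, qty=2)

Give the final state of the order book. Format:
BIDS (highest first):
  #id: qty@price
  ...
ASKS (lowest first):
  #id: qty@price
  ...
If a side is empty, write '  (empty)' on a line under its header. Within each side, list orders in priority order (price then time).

After op 1 [order #1] limit_buy(price=103, qty=3): fills=none; bids=[#1:3@103] asks=[-]
After op 2 [order #2] market_sell(qty=6): fills=#1x#2:3@103; bids=[-] asks=[-]
After op 3 [order #3] limit_buy(price=102, qty=8): fills=none; bids=[#3:8@102] asks=[-]
After op 4 [order #4] market_buy(qty=4): fills=none; bids=[#3:8@102] asks=[-]
After op 5 cancel(order #1): fills=none; bids=[#3:8@102] asks=[-]
After op 6 [order #5] market_sell(qty=6): fills=#3x#5:6@102; bids=[#3:2@102] asks=[-]
After op 7 [order #6] limit_sell(price=105, qty=10): fills=none; bids=[#3:2@102] asks=[#6:10@105]
After op 8 [order #7] limit_sell(price=105, qty=3): fills=none; bids=[#3:2@102] asks=[#6:10@105 #7:3@105]
After op 9 [order #8] limit_buy(price=96, qty=2): fills=none; bids=[#3:2@102 #8:2@96] asks=[#6:10@105 #7:3@105]

Answer: BIDS (highest first):
  #3: 2@102
  #8: 2@96
ASKS (lowest first):
  #6: 10@105
  #7: 3@105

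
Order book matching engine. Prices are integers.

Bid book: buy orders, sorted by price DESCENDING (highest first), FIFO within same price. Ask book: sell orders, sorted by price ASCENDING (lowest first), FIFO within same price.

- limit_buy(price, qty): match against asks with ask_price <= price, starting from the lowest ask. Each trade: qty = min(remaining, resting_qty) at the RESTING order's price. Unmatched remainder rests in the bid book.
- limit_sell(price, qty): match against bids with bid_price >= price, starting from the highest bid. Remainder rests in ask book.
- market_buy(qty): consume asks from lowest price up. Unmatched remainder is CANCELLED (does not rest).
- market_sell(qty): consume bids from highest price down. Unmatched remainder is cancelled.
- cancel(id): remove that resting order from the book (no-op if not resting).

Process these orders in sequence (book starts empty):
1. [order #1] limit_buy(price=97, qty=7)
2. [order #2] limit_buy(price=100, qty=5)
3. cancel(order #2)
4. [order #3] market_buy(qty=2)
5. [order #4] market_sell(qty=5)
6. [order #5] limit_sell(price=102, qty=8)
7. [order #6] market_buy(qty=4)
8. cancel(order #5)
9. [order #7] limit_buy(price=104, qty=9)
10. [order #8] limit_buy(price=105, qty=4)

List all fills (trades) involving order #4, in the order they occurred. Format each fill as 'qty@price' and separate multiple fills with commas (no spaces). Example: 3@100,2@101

After op 1 [order #1] limit_buy(price=97, qty=7): fills=none; bids=[#1:7@97] asks=[-]
After op 2 [order #2] limit_buy(price=100, qty=5): fills=none; bids=[#2:5@100 #1:7@97] asks=[-]
After op 3 cancel(order #2): fills=none; bids=[#1:7@97] asks=[-]
After op 4 [order #3] market_buy(qty=2): fills=none; bids=[#1:7@97] asks=[-]
After op 5 [order #4] market_sell(qty=5): fills=#1x#4:5@97; bids=[#1:2@97] asks=[-]
After op 6 [order #5] limit_sell(price=102, qty=8): fills=none; bids=[#1:2@97] asks=[#5:8@102]
After op 7 [order #6] market_buy(qty=4): fills=#6x#5:4@102; bids=[#1:2@97] asks=[#5:4@102]
After op 8 cancel(order #5): fills=none; bids=[#1:2@97] asks=[-]
After op 9 [order #7] limit_buy(price=104, qty=9): fills=none; bids=[#7:9@104 #1:2@97] asks=[-]
After op 10 [order #8] limit_buy(price=105, qty=4): fills=none; bids=[#8:4@105 #7:9@104 #1:2@97] asks=[-]

Answer: 5@97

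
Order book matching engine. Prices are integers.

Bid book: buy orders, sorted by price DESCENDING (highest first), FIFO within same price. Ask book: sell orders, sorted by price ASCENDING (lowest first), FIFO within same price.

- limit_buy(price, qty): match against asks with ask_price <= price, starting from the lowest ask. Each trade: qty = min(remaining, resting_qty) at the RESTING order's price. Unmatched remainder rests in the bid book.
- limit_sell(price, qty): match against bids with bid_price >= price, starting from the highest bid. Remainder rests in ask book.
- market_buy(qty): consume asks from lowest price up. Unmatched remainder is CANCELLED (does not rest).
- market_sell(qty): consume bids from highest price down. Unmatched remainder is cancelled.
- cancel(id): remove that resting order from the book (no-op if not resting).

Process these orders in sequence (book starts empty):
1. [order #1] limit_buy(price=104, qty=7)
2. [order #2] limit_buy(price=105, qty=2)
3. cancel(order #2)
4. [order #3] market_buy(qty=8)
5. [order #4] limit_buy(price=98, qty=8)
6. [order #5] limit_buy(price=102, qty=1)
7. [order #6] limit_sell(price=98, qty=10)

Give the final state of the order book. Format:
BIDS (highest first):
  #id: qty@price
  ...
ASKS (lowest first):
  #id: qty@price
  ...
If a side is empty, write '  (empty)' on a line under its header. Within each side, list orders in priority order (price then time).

After op 1 [order #1] limit_buy(price=104, qty=7): fills=none; bids=[#1:7@104] asks=[-]
After op 2 [order #2] limit_buy(price=105, qty=2): fills=none; bids=[#2:2@105 #1:7@104] asks=[-]
After op 3 cancel(order #2): fills=none; bids=[#1:7@104] asks=[-]
After op 4 [order #3] market_buy(qty=8): fills=none; bids=[#1:7@104] asks=[-]
After op 5 [order #4] limit_buy(price=98, qty=8): fills=none; bids=[#1:7@104 #4:8@98] asks=[-]
After op 6 [order #5] limit_buy(price=102, qty=1): fills=none; bids=[#1:7@104 #5:1@102 #4:8@98] asks=[-]
After op 7 [order #6] limit_sell(price=98, qty=10): fills=#1x#6:7@104 #5x#6:1@102 #4x#6:2@98; bids=[#4:6@98] asks=[-]

Answer: BIDS (highest first):
  #4: 6@98
ASKS (lowest first):
  (empty)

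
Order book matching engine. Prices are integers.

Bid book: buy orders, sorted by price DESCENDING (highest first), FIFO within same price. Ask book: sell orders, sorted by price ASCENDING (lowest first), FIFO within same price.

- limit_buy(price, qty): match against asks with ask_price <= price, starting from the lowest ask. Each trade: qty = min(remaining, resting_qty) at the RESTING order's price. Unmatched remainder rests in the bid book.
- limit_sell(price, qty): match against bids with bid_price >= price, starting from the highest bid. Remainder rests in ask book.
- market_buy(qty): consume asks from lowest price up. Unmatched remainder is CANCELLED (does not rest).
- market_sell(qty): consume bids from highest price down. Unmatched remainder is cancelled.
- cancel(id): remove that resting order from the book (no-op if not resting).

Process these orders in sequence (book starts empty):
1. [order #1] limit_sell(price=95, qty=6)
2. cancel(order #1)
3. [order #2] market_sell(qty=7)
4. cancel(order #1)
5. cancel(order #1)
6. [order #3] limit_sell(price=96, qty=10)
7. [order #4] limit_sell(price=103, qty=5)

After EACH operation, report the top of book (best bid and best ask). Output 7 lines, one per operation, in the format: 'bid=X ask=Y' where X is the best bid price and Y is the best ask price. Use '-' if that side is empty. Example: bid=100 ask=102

After op 1 [order #1] limit_sell(price=95, qty=6): fills=none; bids=[-] asks=[#1:6@95]
After op 2 cancel(order #1): fills=none; bids=[-] asks=[-]
After op 3 [order #2] market_sell(qty=7): fills=none; bids=[-] asks=[-]
After op 4 cancel(order #1): fills=none; bids=[-] asks=[-]
After op 5 cancel(order #1): fills=none; bids=[-] asks=[-]
After op 6 [order #3] limit_sell(price=96, qty=10): fills=none; bids=[-] asks=[#3:10@96]
After op 7 [order #4] limit_sell(price=103, qty=5): fills=none; bids=[-] asks=[#3:10@96 #4:5@103]

Answer: bid=- ask=95
bid=- ask=-
bid=- ask=-
bid=- ask=-
bid=- ask=-
bid=- ask=96
bid=- ask=96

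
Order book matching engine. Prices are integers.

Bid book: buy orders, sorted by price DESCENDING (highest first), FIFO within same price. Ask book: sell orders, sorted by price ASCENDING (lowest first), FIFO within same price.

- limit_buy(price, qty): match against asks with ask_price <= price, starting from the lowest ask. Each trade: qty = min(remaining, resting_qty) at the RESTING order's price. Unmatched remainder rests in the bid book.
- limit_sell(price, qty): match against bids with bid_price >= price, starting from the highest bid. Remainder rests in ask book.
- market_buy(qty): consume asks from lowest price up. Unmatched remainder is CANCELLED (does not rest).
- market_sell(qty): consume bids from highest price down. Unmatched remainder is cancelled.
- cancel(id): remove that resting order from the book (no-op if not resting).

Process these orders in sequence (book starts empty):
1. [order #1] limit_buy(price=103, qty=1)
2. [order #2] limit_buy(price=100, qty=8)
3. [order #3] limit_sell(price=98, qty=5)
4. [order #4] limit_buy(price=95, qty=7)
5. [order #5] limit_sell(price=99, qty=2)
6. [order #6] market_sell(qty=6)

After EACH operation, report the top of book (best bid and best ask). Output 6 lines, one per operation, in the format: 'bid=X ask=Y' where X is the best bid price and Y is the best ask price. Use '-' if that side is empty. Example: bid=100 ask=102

Answer: bid=103 ask=-
bid=103 ask=-
bid=100 ask=-
bid=100 ask=-
bid=100 ask=-
bid=95 ask=-

Derivation:
After op 1 [order #1] limit_buy(price=103, qty=1): fills=none; bids=[#1:1@103] asks=[-]
After op 2 [order #2] limit_buy(price=100, qty=8): fills=none; bids=[#1:1@103 #2:8@100] asks=[-]
After op 3 [order #3] limit_sell(price=98, qty=5): fills=#1x#3:1@103 #2x#3:4@100; bids=[#2:4@100] asks=[-]
After op 4 [order #4] limit_buy(price=95, qty=7): fills=none; bids=[#2:4@100 #4:7@95] asks=[-]
After op 5 [order #5] limit_sell(price=99, qty=2): fills=#2x#5:2@100; bids=[#2:2@100 #4:7@95] asks=[-]
After op 6 [order #6] market_sell(qty=6): fills=#2x#6:2@100 #4x#6:4@95; bids=[#4:3@95] asks=[-]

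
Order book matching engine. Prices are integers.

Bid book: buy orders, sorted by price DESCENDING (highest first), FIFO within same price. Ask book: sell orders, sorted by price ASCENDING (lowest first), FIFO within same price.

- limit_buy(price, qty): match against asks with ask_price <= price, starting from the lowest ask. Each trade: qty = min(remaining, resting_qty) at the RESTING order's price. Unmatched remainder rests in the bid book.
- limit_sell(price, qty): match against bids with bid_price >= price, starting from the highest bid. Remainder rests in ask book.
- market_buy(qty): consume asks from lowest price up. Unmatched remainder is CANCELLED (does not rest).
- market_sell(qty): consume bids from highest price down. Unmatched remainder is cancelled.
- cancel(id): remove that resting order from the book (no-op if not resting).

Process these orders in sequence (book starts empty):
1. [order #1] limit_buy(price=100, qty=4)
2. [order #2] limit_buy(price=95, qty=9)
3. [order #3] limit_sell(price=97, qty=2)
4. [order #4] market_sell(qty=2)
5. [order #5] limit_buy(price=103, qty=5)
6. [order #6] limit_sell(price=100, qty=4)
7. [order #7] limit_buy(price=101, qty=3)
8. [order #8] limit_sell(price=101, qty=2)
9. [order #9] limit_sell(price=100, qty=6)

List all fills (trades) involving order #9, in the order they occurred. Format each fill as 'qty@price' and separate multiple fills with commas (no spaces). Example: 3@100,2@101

After op 1 [order #1] limit_buy(price=100, qty=4): fills=none; bids=[#1:4@100] asks=[-]
After op 2 [order #2] limit_buy(price=95, qty=9): fills=none; bids=[#1:4@100 #2:9@95] asks=[-]
After op 3 [order #3] limit_sell(price=97, qty=2): fills=#1x#3:2@100; bids=[#1:2@100 #2:9@95] asks=[-]
After op 4 [order #4] market_sell(qty=2): fills=#1x#4:2@100; bids=[#2:9@95] asks=[-]
After op 5 [order #5] limit_buy(price=103, qty=5): fills=none; bids=[#5:5@103 #2:9@95] asks=[-]
After op 6 [order #6] limit_sell(price=100, qty=4): fills=#5x#6:4@103; bids=[#5:1@103 #2:9@95] asks=[-]
After op 7 [order #7] limit_buy(price=101, qty=3): fills=none; bids=[#5:1@103 #7:3@101 #2:9@95] asks=[-]
After op 8 [order #8] limit_sell(price=101, qty=2): fills=#5x#8:1@103 #7x#8:1@101; bids=[#7:2@101 #2:9@95] asks=[-]
After op 9 [order #9] limit_sell(price=100, qty=6): fills=#7x#9:2@101; bids=[#2:9@95] asks=[#9:4@100]

Answer: 2@101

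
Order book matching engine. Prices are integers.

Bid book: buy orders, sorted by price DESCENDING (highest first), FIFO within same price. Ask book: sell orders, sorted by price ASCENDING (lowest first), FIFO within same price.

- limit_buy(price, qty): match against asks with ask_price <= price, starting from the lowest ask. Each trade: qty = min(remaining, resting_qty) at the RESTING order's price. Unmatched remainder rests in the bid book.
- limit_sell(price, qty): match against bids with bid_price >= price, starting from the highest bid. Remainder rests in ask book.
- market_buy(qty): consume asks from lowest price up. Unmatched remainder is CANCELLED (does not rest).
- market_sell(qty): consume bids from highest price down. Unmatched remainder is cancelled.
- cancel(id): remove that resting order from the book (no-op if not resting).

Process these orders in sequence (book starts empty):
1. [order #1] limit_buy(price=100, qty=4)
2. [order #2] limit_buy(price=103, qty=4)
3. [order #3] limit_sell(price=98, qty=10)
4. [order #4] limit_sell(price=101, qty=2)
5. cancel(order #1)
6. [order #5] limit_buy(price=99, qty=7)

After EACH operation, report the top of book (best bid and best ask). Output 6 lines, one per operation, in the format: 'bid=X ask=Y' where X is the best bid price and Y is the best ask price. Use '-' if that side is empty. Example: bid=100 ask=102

Answer: bid=100 ask=-
bid=103 ask=-
bid=- ask=98
bid=- ask=98
bid=- ask=98
bid=99 ask=101

Derivation:
After op 1 [order #1] limit_buy(price=100, qty=4): fills=none; bids=[#1:4@100] asks=[-]
After op 2 [order #2] limit_buy(price=103, qty=4): fills=none; bids=[#2:4@103 #1:4@100] asks=[-]
After op 3 [order #3] limit_sell(price=98, qty=10): fills=#2x#3:4@103 #1x#3:4@100; bids=[-] asks=[#3:2@98]
After op 4 [order #4] limit_sell(price=101, qty=2): fills=none; bids=[-] asks=[#3:2@98 #4:2@101]
After op 5 cancel(order #1): fills=none; bids=[-] asks=[#3:2@98 #4:2@101]
After op 6 [order #5] limit_buy(price=99, qty=7): fills=#5x#3:2@98; bids=[#5:5@99] asks=[#4:2@101]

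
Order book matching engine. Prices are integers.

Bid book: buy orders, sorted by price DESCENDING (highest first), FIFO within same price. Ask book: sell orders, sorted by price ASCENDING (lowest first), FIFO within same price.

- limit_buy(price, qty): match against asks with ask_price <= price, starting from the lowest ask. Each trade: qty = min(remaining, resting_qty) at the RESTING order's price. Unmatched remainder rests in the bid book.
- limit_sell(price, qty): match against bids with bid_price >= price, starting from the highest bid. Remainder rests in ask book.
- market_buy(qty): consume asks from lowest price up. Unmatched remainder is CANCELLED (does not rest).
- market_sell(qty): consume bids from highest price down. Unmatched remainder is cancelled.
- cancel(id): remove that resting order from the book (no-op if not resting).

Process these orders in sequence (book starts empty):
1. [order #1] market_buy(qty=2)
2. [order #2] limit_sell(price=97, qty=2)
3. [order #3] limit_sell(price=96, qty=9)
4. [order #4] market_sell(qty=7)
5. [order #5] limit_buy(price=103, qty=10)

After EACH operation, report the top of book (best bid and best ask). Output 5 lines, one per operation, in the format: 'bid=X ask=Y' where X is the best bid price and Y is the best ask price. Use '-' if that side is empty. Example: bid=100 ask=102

Answer: bid=- ask=-
bid=- ask=97
bid=- ask=96
bid=- ask=96
bid=- ask=97

Derivation:
After op 1 [order #1] market_buy(qty=2): fills=none; bids=[-] asks=[-]
After op 2 [order #2] limit_sell(price=97, qty=2): fills=none; bids=[-] asks=[#2:2@97]
After op 3 [order #3] limit_sell(price=96, qty=9): fills=none; bids=[-] asks=[#3:9@96 #2:2@97]
After op 4 [order #4] market_sell(qty=7): fills=none; bids=[-] asks=[#3:9@96 #2:2@97]
After op 5 [order #5] limit_buy(price=103, qty=10): fills=#5x#3:9@96 #5x#2:1@97; bids=[-] asks=[#2:1@97]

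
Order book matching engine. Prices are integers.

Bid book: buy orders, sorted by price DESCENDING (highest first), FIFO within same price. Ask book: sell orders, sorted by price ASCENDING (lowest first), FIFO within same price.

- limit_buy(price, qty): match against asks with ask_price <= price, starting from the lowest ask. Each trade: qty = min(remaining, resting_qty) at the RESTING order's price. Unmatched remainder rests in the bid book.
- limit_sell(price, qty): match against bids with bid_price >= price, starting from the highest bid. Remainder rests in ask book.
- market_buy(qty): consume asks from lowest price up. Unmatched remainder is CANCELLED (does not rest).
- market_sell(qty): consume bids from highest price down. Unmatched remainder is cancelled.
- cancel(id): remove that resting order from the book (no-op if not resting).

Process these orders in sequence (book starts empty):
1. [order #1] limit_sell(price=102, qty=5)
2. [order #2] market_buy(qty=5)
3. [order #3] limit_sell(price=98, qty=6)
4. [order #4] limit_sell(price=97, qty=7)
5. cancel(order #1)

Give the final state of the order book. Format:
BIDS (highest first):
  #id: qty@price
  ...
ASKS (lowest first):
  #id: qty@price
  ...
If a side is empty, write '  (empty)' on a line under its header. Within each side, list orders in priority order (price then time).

Answer: BIDS (highest first):
  (empty)
ASKS (lowest first):
  #4: 7@97
  #3: 6@98

Derivation:
After op 1 [order #1] limit_sell(price=102, qty=5): fills=none; bids=[-] asks=[#1:5@102]
After op 2 [order #2] market_buy(qty=5): fills=#2x#1:5@102; bids=[-] asks=[-]
After op 3 [order #3] limit_sell(price=98, qty=6): fills=none; bids=[-] asks=[#3:6@98]
After op 4 [order #4] limit_sell(price=97, qty=7): fills=none; bids=[-] asks=[#4:7@97 #3:6@98]
After op 5 cancel(order #1): fills=none; bids=[-] asks=[#4:7@97 #3:6@98]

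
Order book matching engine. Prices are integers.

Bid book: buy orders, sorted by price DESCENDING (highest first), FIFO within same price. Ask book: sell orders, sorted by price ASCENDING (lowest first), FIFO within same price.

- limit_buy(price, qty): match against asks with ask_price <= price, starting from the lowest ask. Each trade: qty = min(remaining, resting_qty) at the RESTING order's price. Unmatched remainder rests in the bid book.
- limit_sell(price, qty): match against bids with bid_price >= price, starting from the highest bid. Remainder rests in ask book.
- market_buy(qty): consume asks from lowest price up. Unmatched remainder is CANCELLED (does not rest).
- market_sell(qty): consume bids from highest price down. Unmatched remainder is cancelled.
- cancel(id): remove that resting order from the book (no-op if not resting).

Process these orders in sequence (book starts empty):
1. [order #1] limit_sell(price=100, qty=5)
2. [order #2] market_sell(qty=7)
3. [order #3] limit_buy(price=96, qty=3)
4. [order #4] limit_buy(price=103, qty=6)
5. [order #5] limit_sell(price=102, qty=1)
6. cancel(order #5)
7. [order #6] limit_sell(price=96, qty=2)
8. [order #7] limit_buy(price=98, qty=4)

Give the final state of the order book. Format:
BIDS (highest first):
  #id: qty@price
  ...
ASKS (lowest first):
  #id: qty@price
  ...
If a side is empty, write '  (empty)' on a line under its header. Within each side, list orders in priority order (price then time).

Answer: BIDS (highest first):
  #7: 4@98
  #3: 1@96
ASKS (lowest first):
  (empty)

Derivation:
After op 1 [order #1] limit_sell(price=100, qty=5): fills=none; bids=[-] asks=[#1:5@100]
After op 2 [order #2] market_sell(qty=7): fills=none; bids=[-] asks=[#1:5@100]
After op 3 [order #3] limit_buy(price=96, qty=3): fills=none; bids=[#3:3@96] asks=[#1:5@100]
After op 4 [order #4] limit_buy(price=103, qty=6): fills=#4x#1:5@100; bids=[#4:1@103 #3:3@96] asks=[-]
After op 5 [order #5] limit_sell(price=102, qty=1): fills=#4x#5:1@103; bids=[#3:3@96] asks=[-]
After op 6 cancel(order #5): fills=none; bids=[#3:3@96] asks=[-]
After op 7 [order #6] limit_sell(price=96, qty=2): fills=#3x#6:2@96; bids=[#3:1@96] asks=[-]
After op 8 [order #7] limit_buy(price=98, qty=4): fills=none; bids=[#7:4@98 #3:1@96] asks=[-]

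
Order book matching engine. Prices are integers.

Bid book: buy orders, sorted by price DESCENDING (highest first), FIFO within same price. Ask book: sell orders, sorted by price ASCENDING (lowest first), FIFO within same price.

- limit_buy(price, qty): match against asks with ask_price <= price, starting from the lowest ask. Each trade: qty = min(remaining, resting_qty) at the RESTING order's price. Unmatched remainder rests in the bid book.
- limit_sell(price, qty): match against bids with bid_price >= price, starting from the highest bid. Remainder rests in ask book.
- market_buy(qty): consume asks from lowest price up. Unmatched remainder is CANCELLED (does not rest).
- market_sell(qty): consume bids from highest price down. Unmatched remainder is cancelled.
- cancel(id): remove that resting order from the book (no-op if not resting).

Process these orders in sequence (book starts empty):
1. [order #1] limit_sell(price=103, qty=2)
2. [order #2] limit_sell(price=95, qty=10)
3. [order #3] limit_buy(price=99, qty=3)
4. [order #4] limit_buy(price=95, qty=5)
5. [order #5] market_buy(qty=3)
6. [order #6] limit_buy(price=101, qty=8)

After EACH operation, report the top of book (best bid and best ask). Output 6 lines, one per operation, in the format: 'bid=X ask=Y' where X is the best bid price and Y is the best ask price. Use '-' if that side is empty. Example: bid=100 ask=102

After op 1 [order #1] limit_sell(price=103, qty=2): fills=none; bids=[-] asks=[#1:2@103]
After op 2 [order #2] limit_sell(price=95, qty=10): fills=none; bids=[-] asks=[#2:10@95 #1:2@103]
After op 3 [order #3] limit_buy(price=99, qty=3): fills=#3x#2:3@95; bids=[-] asks=[#2:7@95 #1:2@103]
After op 4 [order #4] limit_buy(price=95, qty=5): fills=#4x#2:5@95; bids=[-] asks=[#2:2@95 #1:2@103]
After op 5 [order #5] market_buy(qty=3): fills=#5x#2:2@95 #5x#1:1@103; bids=[-] asks=[#1:1@103]
After op 6 [order #6] limit_buy(price=101, qty=8): fills=none; bids=[#6:8@101] asks=[#1:1@103]

Answer: bid=- ask=103
bid=- ask=95
bid=- ask=95
bid=- ask=95
bid=- ask=103
bid=101 ask=103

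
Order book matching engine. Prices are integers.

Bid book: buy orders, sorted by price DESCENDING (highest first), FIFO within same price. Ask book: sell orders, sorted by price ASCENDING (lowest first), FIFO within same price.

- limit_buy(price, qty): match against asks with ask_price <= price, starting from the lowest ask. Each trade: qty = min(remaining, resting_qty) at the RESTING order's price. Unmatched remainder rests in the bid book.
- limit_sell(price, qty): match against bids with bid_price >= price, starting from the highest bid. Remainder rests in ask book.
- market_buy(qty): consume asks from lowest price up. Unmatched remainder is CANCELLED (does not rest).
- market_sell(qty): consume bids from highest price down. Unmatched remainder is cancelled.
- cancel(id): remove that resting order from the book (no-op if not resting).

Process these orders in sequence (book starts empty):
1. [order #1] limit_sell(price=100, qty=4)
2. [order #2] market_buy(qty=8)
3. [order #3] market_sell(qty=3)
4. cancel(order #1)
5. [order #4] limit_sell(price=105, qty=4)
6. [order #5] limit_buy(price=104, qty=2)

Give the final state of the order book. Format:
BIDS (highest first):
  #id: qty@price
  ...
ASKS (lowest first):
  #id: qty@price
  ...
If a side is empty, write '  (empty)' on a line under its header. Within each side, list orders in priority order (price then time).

Answer: BIDS (highest first):
  #5: 2@104
ASKS (lowest first):
  #4: 4@105

Derivation:
After op 1 [order #1] limit_sell(price=100, qty=4): fills=none; bids=[-] asks=[#1:4@100]
After op 2 [order #2] market_buy(qty=8): fills=#2x#1:4@100; bids=[-] asks=[-]
After op 3 [order #3] market_sell(qty=3): fills=none; bids=[-] asks=[-]
After op 4 cancel(order #1): fills=none; bids=[-] asks=[-]
After op 5 [order #4] limit_sell(price=105, qty=4): fills=none; bids=[-] asks=[#4:4@105]
After op 6 [order #5] limit_buy(price=104, qty=2): fills=none; bids=[#5:2@104] asks=[#4:4@105]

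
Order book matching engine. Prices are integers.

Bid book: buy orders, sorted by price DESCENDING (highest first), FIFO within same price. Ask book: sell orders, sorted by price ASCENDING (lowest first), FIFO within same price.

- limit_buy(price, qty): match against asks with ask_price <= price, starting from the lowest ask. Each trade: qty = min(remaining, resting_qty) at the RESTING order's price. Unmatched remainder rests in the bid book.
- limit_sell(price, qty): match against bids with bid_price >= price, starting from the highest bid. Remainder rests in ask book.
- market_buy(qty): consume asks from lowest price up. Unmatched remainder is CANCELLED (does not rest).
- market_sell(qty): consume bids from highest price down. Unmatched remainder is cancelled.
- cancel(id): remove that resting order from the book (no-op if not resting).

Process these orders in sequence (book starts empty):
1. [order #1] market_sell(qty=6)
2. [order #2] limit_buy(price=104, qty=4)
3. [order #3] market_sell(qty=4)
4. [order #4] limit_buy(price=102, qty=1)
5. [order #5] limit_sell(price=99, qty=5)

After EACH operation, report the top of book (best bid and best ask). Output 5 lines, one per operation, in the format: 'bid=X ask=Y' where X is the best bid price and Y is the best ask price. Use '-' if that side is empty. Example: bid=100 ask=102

After op 1 [order #1] market_sell(qty=6): fills=none; bids=[-] asks=[-]
After op 2 [order #2] limit_buy(price=104, qty=4): fills=none; bids=[#2:4@104] asks=[-]
After op 3 [order #3] market_sell(qty=4): fills=#2x#3:4@104; bids=[-] asks=[-]
After op 4 [order #4] limit_buy(price=102, qty=1): fills=none; bids=[#4:1@102] asks=[-]
After op 5 [order #5] limit_sell(price=99, qty=5): fills=#4x#5:1@102; bids=[-] asks=[#5:4@99]

Answer: bid=- ask=-
bid=104 ask=-
bid=- ask=-
bid=102 ask=-
bid=- ask=99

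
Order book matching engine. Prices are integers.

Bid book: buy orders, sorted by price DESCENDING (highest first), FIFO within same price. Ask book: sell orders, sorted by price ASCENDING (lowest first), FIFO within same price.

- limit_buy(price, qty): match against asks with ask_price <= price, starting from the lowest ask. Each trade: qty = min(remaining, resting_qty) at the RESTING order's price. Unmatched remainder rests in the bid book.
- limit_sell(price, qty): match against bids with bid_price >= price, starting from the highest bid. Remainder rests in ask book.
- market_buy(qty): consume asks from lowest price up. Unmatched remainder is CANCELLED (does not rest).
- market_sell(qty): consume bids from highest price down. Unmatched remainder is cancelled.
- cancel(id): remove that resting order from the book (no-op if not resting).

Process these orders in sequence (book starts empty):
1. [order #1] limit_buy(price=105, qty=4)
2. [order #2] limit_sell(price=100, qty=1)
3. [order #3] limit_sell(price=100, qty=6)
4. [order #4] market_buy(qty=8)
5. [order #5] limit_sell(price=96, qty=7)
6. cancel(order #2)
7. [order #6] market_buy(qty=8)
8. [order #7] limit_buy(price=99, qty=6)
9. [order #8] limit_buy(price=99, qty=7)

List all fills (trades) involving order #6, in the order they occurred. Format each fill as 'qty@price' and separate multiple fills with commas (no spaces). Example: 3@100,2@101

After op 1 [order #1] limit_buy(price=105, qty=4): fills=none; bids=[#1:4@105] asks=[-]
After op 2 [order #2] limit_sell(price=100, qty=1): fills=#1x#2:1@105; bids=[#1:3@105] asks=[-]
After op 3 [order #3] limit_sell(price=100, qty=6): fills=#1x#3:3@105; bids=[-] asks=[#3:3@100]
After op 4 [order #4] market_buy(qty=8): fills=#4x#3:3@100; bids=[-] asks=[-]
After op 5 [order #5] limit_sell(price=96, qty=7): fills=none; bids=[-] asks=[#5:7@96]
After op 6 cancel(order #2): fills=none; bids=[-] asks=[#5:7@96]
After op 7 [order #6] market_buy(qty=8): fills=#6x#5:7@96; bids=[-] asks=[-]
After op 8 [order #7] limit_buy(price=99, qty=6): fills=none; bids=[#7:6@99] asks=[-]
After op 9 [order #8] limit_buy(price=99, qty=7): fills=none; bids=[#7:6@99 #8:7@99] asks=[-]

Answer: 7@96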